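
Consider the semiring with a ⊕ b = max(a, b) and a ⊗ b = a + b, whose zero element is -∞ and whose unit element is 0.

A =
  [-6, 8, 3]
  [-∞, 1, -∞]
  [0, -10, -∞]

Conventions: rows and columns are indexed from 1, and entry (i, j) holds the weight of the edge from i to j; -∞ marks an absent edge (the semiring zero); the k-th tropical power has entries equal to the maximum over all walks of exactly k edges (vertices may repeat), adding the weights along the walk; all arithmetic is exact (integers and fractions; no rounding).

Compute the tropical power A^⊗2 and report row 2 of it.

A^⊗2:
  [3, 9, -3]
  [-∞, 2, -∞]
  [-6, 8, 3]
Answer: row 2 of A^⊗2 = [-∞, 2, -∞]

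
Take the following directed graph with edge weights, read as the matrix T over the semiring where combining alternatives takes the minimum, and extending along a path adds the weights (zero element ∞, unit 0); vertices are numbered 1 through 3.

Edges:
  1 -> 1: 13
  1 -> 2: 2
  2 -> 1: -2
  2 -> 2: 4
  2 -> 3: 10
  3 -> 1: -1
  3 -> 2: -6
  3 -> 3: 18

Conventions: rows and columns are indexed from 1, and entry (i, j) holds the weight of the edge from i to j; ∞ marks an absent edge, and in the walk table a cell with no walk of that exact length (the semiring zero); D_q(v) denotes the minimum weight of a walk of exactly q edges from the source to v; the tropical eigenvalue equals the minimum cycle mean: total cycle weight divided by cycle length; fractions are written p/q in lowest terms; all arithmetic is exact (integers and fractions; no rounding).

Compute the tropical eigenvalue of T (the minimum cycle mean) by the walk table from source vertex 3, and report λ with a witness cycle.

q=0: [∞, ∞, 0]
q=1: [-1, -6, 18]
q=2: [-8, -2, 4]
q=3: [-4, -6, 8]
Optimal cycle mean attained by: cycle 1->2->1, total 2 + (-2), length 2.
Answer: λ = 0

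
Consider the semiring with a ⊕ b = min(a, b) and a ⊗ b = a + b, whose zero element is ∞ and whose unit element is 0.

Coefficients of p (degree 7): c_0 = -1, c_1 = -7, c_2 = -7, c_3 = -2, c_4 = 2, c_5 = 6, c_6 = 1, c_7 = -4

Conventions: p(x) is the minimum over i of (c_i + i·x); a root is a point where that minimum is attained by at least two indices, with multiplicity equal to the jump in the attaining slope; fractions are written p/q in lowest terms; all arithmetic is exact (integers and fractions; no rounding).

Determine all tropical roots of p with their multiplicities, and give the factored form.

hull edge (i=0, c=-1) to (i=1, c=-7): slope -6, span 1
hull edge (i=1, c=-7) to (i=2, c=-7): slope 0, span 1
hull edge (i=2, c=-7) to (i=7, c=-4): slope 3/5, span 5
Factored form: p(x) = -4 ⊗ (x ⊕ (-3/5)) ⊗ (x ⊕ (-3/5)) ⊗ (x ⊕ (-3/5)) ⊗ (x ⊕ (-3/5)) ⊗ (x ⊕ (-3/5)) ⊗ (x ⊕ 0) ⊗ (x ⊕ 6)
Answer: roots = -3/5 (mult 5), 0 (mult 1), 6 (mult 1)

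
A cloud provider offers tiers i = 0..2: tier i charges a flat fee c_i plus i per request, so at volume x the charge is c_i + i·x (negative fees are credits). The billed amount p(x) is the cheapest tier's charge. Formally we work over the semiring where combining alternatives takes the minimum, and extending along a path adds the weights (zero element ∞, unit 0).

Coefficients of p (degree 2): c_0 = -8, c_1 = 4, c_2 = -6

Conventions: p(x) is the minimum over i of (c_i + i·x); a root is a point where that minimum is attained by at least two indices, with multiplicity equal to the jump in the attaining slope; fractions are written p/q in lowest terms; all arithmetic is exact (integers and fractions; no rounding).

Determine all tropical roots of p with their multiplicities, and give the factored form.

hull edge (i=0, c=-8) to (i=2, c=-6): slope 1, span 2
Factored form: p(x) = -6 ⊗ (x ⊕ (-1)) ⊗ (x ⊕ (-1))
Answer: roots = -1 (mult 2)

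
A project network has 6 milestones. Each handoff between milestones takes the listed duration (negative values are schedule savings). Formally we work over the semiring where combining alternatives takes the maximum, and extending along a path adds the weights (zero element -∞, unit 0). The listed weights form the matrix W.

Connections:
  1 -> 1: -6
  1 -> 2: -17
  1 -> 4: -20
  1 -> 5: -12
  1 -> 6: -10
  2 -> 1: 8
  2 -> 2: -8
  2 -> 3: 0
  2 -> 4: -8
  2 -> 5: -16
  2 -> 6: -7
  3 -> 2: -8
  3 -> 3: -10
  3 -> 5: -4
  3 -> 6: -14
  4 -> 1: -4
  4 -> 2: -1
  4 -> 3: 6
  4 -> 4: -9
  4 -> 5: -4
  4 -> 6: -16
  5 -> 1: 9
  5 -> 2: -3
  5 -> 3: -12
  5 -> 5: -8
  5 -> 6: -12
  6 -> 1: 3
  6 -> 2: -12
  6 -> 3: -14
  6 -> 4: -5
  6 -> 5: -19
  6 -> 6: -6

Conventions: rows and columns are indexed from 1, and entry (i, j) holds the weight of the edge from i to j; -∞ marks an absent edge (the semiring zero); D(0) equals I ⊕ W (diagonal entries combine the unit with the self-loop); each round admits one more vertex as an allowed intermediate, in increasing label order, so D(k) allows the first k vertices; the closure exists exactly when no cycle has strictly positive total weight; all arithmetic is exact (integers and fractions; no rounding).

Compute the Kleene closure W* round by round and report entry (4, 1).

D(0):
  [0, -17, -∞, -20, -12, -10]
  [8, 0, 0, -8, -16, -7]
  [-∞, -8, 0, -∞, -4, -14]
  [-4, -1, 6, 0, -4, -16]
  [9, -3, -12, -∞, 0, -12]
  [3, -12, -14, -5, -19, 0]
D(1):
  [0, -17, -∞, -20, -12, -10]
  [8, 0, 0, -8, -4, -2]
  [-∞, -8, 0, -∞, -4, -14]
  [-4, -1, 6, 0, -4, -14]
  [9, -3, -12, -11, 0, -1]
  [3, -12, -14, -5, -9, 0]
D(2):
  [0, -17, -17, -20, -12, -10]
  [8, 0, 0, -8, -4, -2]
  [0, -8, 0, -16, -4, -10]
  [7, -1, 6, 0, -4, -3]
  [9, -3, -3, -11, 0, -1]
  [3, -12, -12, -5, -9, 0]
D(3):
  [0, -17, -17, -20, -12, -10]
  [8, 0, 0, -8, -4, -2]
  [0, -8, 0, -16, -4, -10]
  [7, -1, 6, 0, 2, -3]
  [9, -3, -3, -11, 0, -1]
  [3, -12, -12, -5, -9, 0]
D(4):
  [0, -17, -14, -20, -12, -10]
  [8, 0, 0, -8, -4, -2]
  [0, -8, 0, -16, -4, -10]
  [7, -1, 6, 0, 2, -3]
  [9, -3, -3, -11, 0, -1]
  [3, -6, 1, -5, -3, 0]
D(5):
  [0, -15, -14, -20, -12, -10]
  [8, 0, 0, -8, -4, -2]
  [5, -7, 0, -15, -4, -5]
  [11, -1, 6, 0, 2, 1]
  [9, -3, -3, -11, 0, -1]
  [6, -6, 1, -5, -3, 0]
D(6):
  [0, -15, -9, -15, -12, -10]
  [8, 0, 0, -7, -4, -2]
  [5, -7, 0, -10, -4, -5]
  [11, -1, 6, 0, 2, 1]
  [9, -3, 0, -6, 0, -1]
  [6, -6, 1, -5, -3, 0]
Answer: W*[4][1] = 11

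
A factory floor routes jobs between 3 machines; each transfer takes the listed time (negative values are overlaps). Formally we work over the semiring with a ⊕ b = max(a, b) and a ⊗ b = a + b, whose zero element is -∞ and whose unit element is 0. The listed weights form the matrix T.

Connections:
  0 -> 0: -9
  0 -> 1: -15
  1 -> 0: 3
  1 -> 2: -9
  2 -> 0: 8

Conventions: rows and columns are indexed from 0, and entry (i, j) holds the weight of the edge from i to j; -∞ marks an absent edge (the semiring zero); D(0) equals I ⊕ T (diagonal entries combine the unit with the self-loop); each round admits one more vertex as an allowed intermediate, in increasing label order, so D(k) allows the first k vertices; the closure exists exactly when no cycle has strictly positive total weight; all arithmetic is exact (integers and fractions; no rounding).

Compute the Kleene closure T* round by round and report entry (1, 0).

D(0):
  [0, -15, -∞]
  [3, 0, -9]
  [8, -∞, 0]
D(1):
  [0, -15, -∞]
  [3, 0, -9]
  [8, -7, 0]
D(2):
  [0, -15, -24]
  [3, 0, -9]
  [8, -7, 0]
D(3):
  [0, -15, -24]
  [3, 0, -9]
  [8, -7, 0]
Answer: T*[1][0] = 3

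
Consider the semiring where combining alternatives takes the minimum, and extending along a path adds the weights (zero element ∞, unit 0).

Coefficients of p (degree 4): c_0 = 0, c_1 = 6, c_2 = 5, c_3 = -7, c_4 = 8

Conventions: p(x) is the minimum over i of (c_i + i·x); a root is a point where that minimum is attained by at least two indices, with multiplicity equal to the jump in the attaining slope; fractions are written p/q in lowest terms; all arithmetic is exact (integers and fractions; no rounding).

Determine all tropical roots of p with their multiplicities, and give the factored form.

hull edge (i=0, c=0) to (i=3, c=-7): slope -7/3, span 3
hull edge (i=3, c=-7) to (i=4, c=8): slope 15, span 1
Factored form: p(x) = 8 ⊗ (x ⊕ (-15)) ⊗ (x ⊕ 7/3) ⊗ (x ⊕ 7/3) ⊗ (x ⊕ 7/3)
Answer: roots = -15 (mult 1), 7/3 (mult 3)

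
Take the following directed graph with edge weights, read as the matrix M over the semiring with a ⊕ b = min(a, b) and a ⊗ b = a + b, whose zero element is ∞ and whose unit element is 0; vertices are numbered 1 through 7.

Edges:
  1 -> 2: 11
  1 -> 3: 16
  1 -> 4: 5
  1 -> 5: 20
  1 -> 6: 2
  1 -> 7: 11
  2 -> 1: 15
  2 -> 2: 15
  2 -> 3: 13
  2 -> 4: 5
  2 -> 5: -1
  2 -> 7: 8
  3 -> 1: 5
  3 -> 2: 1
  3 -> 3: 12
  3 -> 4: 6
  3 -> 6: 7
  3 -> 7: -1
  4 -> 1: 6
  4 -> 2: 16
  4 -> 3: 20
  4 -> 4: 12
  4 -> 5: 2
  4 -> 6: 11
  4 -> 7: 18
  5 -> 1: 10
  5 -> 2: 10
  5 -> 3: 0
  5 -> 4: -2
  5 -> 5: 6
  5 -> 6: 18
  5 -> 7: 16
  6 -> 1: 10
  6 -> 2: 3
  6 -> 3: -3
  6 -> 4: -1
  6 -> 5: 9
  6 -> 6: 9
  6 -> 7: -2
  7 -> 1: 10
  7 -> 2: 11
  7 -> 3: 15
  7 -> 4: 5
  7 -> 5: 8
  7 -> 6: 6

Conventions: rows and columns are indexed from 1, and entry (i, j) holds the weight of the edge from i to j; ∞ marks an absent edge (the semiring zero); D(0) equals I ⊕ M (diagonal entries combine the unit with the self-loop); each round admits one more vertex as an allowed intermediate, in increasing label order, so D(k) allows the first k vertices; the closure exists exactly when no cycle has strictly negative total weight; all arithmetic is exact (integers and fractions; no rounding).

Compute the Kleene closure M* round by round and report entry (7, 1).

D(0):
  [0, 11, 16, 5, 20, 2, 11]
  [15, 0, 13, 5, -1, ∞, 8]
  [5, 1, 0, 6, ∞, 7, -1]
  [6, 16, 20, 0, 2, 11, 18]
  [10, 10, 0, -2, 0, 18, 16]
  [10, 3, -3, -1, 9, 0, -2]
  [10, 11, 15, 5, 8, 6, 0]
D(1):
  [0, 11, 16, 5, 20, 2, 11]
  [15, 0, 13, 5, -1, 17, 8]
  [5, 1, 0, 6, 25, 7, -1]
  [6, 16, 20, 0, 2, 8, 17]
  [10, 10, 0, -2, 0, 12, 16]
  [10, 3, -3, -1, 9, 0, -2]
  [10, 11, 15, 5, 8, 6, 0]
D(2):
  [0, 11, 16, 5, 10, 2, 11]
  [15, 0, 13, 5, -1, 17, 8]
  [5, 1, 0, 6, 0, 7, -1]
  [6, 16, 20, 0, 2, 8, 17]
  [10, 10, 0, -2, 0, 12, 16]
  [10, 3, -3, -1, 2, 0, -2]
  [10, 11, 15, 5, 8, 6, 0]
D(3):
  [0, 11, 16, 5, 10, 2, 11]
  [15, 0, 13, 5, -1, 17, 8]
  [5, 1, 0, 6, 0, 7, -1]
  [6, 16, 20, 0, 2, 8, 17]
  [5, 1, 0, -2, 0, 7, -1]
  [2, -2, -3, -1, -3, 0, -4]
  [10, 11, 15, 5, 8, 6, 0]
D(4):
  [0, 11, 16, 5, 7, 2, 11]
  [11, 0, 13, 5, -1, 13, 8]
  [5, 1, 0, 6, 0, 7, -1]
  [6, 16, 20, 0, 2, 8, 17]
  [4, 1, 0, -2, 0, 6, -1]
  [2, -2, -3, -1, -3, 0, -4]
  [10, 11, 15, 5, 7, 6, 0]
D(5):
  [0, 8, 7, 5, 7, 2, 6]
  [3, 0, -1, -3, -1, 5, -2]
  [4, 1, 0, -2, 0, 6, -1]
  [6, 3, 2, 0, 2, 8, 1]
  [4, 1, 0, -2, 0, 6, -1]
  [1, -2, -3, -5, -3, 0, -4]
  [10, 8, 7, 5, 7, 6, 0]
D(6):
  [0, 0, -1, -3, -1, 2, -2]
  [3, 0, -1, -3, -1, 5, -2]
  [4, 1, 0, -2, 0, 6, -1]
  [6, 3, 2, 0, 2, 8, 1]
  [4, 1, 0, -2, 0, 6, -1]
  [1, -2, -3, -5, -3, 0, -4]
  [7, 4, 3, 1, 3, 6, 0]
D(7):
  [0, 0, -1, -3, -1, 2, -2]
  [3, 0, -1, -3, -1, 4, -2]
  [4, 1, 0, -2, 0, 5, -1]
  [6, 3, 2, 0, 2, 7, 1]
  [4, 1, 0, -2, 0, 5, -1]
  [1, -2, -3, -5, -3, 0, -4]
  [7, 4, 3, 1, 3, 6, 0]
Answer: M*[7][1] = 7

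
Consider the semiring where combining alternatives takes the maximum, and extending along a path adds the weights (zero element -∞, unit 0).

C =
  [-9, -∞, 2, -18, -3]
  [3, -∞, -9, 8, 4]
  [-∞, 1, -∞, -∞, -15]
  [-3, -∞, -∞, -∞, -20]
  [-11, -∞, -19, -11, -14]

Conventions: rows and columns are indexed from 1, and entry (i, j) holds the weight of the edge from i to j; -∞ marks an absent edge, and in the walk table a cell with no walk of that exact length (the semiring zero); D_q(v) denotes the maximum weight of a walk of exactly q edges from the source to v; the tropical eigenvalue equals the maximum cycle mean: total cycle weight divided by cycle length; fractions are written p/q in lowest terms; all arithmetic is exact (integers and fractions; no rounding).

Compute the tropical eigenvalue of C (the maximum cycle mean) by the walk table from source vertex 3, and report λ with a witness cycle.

q=0: [-∞, -∞, 0, -∞, -∞]
q=1: [-∞, 1, -∞, -∞, -15]
q=2: [4, -∞, -8, 9, 5]
q=3: [6, -7, 6, -6, 1]
q=4: [-3, 7, 8, 1, 3]
q=5: [10, 9, -1, 15, 11]
Optimal cycle mean attained by: cycle 1->3->2->1, total 2 + 1 + 3, length 3.
Answer: λ = 2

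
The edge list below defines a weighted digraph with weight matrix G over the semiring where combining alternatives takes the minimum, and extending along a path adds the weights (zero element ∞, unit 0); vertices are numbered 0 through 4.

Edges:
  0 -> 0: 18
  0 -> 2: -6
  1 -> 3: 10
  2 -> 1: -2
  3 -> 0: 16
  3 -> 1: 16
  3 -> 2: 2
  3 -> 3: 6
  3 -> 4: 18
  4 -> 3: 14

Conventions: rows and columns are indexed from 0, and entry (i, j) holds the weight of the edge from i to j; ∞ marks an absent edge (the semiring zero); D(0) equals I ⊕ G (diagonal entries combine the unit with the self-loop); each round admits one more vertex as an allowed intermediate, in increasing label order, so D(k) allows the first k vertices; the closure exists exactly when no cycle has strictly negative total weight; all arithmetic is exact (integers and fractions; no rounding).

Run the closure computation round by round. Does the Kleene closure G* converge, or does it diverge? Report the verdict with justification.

D(0):
  [0, ∞, -6, ∞, ∞]
  [∞, 0, ∞, 10, ∞]
  [∞, -2, 0, ∞, ∞]
  [16, 16, 2, 0, 18]
  [∞, ∞, ∞, 14, 0]
D(1):
  [0, ∞, -6, ∞, ∞]
  [∞, 0, ∞, 10, ∞]
  [∞, -2, 0, ∞, ∞]
  [16, 16, 2, 0, 18]
  [∞, ∞, ∞, 14, 0]
D(2):
  [0, ∞, -6, ∞, ∞]
  [∞, 0, ∞, 10, ∞]
  [∞, -2, 0, 8, ∞]
  [16, 16, 2, 0, 18]
  [∞, ∞, ∞, 14, 0]
D(3):
  [0, -8, -6, 2, ∞]
  [∞, 0, ∞, 10, ∞]
  [∞, -2, 0, 8, ∞]
  [16, 0, 2, 0, 18]
  [∞, ∞, ∞, 14, 0]
D(4):
  [0, -8, -6, 2, 20]
  [26, 0, 12, 10, 28]
  [24, -2, 0, 8, 26]
  [16, 0, 2, 0, 18]
  [30, 14, 16, 14, 0]
D(5):
  [0, -8, -6, 2, 20]
  [26, 0, 12, 10, 28]
  [24, -2, 0, 8, 26]
  [16, 0, 2, 0, 18]
  [30, 14, 16, 14, 0]
Key observation: every diagonal entry stays at the unit through all rounds, so no improving cycle exists.
Answer: CONVERGES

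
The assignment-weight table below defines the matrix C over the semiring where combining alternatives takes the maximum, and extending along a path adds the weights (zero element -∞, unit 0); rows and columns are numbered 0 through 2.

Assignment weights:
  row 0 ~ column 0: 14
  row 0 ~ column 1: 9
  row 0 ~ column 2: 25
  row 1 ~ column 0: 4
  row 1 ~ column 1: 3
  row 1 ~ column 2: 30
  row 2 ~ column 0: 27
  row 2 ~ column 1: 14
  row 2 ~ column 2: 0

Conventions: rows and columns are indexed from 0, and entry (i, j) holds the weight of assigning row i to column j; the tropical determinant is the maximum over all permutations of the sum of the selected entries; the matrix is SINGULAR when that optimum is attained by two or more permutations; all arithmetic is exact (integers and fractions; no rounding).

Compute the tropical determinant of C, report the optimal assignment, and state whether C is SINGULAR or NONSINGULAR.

σ = (0, 1, 2): 14 + 3 + 0 = 17
σ = (0, 2, 1): 14 + 30 + 14 = 58
σ = (1, 0, 2): 9 + 4 + 0 = 13
σ = (1, 2, 0): 9 + 30 + 27 = 66
σ = (2, 0, 1): 25 + 4 + 14 = 43
σ = (2, 1, 0): 25 + 3 + 27 = 55
Optimal value attained by: σ = (1, 2, 0).
Answer: det⊕(C) = 66; verdict: NONSINGULAR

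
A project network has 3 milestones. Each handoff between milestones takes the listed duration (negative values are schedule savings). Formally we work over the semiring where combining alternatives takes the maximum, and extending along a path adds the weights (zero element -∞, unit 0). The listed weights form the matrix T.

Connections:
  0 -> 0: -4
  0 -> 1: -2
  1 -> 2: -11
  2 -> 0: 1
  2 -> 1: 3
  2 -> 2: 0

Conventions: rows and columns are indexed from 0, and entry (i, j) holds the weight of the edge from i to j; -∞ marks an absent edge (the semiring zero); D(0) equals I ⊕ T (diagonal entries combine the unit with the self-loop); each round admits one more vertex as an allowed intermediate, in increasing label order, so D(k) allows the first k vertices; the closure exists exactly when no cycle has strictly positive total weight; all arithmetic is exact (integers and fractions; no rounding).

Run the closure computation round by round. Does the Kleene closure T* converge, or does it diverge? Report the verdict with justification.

D(0):
  [0, -2, -∞]
  [-∞, 0, -11]
  [1, 3, 0]
D(1):
  [0, -2, -∞]
  [-∞, 0, -11]
  [1, 3, 0]
D(2):
  [0, -2, -13]
  [-∞, 0, -11]
  [1, 3, 0]
D(3):
  [0, -2, -13]
  [-10, 0, -11]
  [1, 3, 0]
Key observation: every diagonal entry stays at the unit through all rounds, so no improving cycle exists.
Answer: CONVERGES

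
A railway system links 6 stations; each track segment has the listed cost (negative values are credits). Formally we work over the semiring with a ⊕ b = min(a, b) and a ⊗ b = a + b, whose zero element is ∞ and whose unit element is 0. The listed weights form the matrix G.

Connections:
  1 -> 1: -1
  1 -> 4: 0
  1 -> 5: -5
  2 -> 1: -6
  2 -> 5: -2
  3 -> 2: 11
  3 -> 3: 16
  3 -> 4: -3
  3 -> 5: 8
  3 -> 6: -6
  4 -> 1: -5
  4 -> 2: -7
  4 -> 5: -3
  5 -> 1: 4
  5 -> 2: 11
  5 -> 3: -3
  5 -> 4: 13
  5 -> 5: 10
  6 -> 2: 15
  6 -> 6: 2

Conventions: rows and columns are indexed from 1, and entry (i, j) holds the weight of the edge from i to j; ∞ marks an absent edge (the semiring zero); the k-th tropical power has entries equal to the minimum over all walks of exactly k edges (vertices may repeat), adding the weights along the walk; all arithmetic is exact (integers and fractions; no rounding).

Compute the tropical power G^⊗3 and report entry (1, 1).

G^⊗2:
  [-5, -7, -8, -1, -6, ∞]
  [-7, 9, -5, -6, -11, ∞]
  [-8, -10, 5, 13, -6, -4]
  [-13, 8, -6, -5, -10, ∞]
  [3, 6, 7, -6, -1, -9]
  [9, 17, ∞, ∞, 13, 4]
G^⊗3:
  [-13, -8, -9, -11, -10, -14]
  [-11, -13, -14, -8, -12, -11]
  [-16, 5, -9, -8, -13, -2]
  [-14, -12, -13, -13, -18, -12]
  [-11, -13, -4, 3, -9, -7]
  [8, 19, 10, 9, 4, 6]
Key observation: the optimum is the walk 1->4->2->1, with weight 0 + (-7) + (-6) = -13.
Optimal value attained by: walk 1->4->2->1.
Answer: (G^⊗3)[1][1] = -13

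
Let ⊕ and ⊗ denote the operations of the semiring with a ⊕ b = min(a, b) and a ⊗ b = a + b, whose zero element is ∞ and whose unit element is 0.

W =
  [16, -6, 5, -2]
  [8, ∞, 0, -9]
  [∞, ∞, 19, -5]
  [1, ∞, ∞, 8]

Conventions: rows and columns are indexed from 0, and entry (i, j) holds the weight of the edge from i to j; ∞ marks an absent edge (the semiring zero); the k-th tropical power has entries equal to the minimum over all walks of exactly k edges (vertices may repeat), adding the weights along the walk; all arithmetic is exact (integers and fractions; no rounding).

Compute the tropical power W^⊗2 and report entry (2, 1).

W^⊗2:
  [-1, 10, -6, -15]
  [-8, 2, 13, -5]
  [-4, ∞, 38, 3]
  [9, -5, 6, -1]
Key observation: no walk of exactly 2 edges connects these vertices, so the entry is the semiring zero.
Answer: (W^⊗2)[2][1] = ∞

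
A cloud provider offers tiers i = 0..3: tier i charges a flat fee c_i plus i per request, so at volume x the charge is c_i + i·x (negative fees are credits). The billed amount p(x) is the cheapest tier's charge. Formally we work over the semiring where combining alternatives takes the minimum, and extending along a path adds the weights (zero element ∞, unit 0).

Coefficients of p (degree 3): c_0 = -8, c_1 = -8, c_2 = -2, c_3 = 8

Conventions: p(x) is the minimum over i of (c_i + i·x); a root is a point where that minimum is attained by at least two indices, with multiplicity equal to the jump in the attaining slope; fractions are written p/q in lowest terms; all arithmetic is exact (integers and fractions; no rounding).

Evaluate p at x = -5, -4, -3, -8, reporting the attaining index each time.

p(-5) = min(-8+0·(-5)=-8, -8+1·(-5)=-13, -2+2·(-5)=-12, 8+3·(-5)=-7) = -13 (attained by i=1)
p(-4) = min(-8+0·(-4)=-8, -8+1·(-4)=-12, -2+2·(-4)=-10, 8+3·(-4)=-4) = -12 (attained by i=1)
p(-3) = min(-8+0·(-3)=-8, -8+1·(-3)=-11, -2+2·(-3)=-8, 8+3·(-3)=-1) = -11 (attained by i=1)
p(-8) = min(-8+0·(-8)=-8, -8+1·(-8)=-16, -2+2·(-8)=-18, 8+3·(-8)=-16) = -18 (attained by i=2)
Answer: p(-5) = -13; p(-4) = -12; p(-3) = -11; p(-8) = -18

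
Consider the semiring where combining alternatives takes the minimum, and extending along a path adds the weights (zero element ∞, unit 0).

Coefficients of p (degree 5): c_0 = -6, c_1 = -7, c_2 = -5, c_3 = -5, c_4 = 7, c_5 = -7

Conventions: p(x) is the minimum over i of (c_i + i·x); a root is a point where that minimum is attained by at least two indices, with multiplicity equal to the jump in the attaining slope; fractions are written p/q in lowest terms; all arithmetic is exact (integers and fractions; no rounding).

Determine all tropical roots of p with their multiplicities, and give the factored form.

hull edge (i=0, c=-6) to (i=1, c=-7): slope -1, span 1
hull edge (i=1, c=-7) to (i=5, c=-7): slope 0, span 4
Factored form: p(x) = -7 ⊗ (x ⊕ 0) ⊗ (x ⊕ 0) ⊗ (x ⊕ 0) ⊗ (x ⊕ 0) ⊗ (x ⊕ 1)
Answer: roots = 0 (mult 4), 1 (mult 1)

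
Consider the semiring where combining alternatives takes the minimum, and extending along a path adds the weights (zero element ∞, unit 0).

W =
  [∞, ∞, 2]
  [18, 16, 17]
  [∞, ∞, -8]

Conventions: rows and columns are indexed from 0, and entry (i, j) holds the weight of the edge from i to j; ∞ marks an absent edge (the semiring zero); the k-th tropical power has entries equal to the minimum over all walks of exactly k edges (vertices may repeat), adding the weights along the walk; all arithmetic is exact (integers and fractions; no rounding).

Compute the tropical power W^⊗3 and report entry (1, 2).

W^⊗2:
  [∞, ∞, -6]
  [34, 32, 9]
  [∞, ∞, -16]
W^⊗3:
  [∞, ∞, -14]
  [50, 48, 1]
  [∞, ∞, -24]
Key observation: the optimum is the walk 1->2->2->2, with weight 17 + (-8) + (-8) = 1.
Optimal value attained by: walk 1->2->2->2.
Answer: (W^⊗3)[1][2] = 1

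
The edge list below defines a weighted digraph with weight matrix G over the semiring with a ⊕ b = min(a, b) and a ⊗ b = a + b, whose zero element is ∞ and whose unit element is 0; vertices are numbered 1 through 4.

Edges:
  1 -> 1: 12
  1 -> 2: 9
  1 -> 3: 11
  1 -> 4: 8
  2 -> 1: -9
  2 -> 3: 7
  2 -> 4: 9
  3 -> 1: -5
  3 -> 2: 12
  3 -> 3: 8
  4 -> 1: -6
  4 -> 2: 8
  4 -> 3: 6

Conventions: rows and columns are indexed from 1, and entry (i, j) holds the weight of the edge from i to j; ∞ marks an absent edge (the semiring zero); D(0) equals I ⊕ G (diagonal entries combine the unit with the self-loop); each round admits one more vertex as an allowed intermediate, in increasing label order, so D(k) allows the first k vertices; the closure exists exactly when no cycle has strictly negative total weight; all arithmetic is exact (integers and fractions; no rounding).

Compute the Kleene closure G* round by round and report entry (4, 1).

D(0):
  [0, 9, 11, 8]
  [-9, 0, 7, 9]
  [-5, 12, 0, ∞]
  [-6, 8, 6, 0]
D(1):
  [0, 9, 11, 8]
  [-9, 0, 2, -1]
  [-5, 4, 0, 3]
  [-6, 3, 5, 0]
D(2):
  [0, 9, 11, 8]
  [-9, 0, 2, -1]
  [-5, 4, 0, 3]
  [-6, 3, 5, 0]
D(3):
  [0, 9, 11, 8]
  [-9, 0, 2, -1]
  [-5, 4, 0, 3]
  [-6, 3, 5, 0]
D(4):
  [0, 9, 11, 8]
  [-9, 0, 2, -1]
  [-5, 4, 0, 3]
  [-6, 3, 5, 0]
Answer: G*[4][1] = -6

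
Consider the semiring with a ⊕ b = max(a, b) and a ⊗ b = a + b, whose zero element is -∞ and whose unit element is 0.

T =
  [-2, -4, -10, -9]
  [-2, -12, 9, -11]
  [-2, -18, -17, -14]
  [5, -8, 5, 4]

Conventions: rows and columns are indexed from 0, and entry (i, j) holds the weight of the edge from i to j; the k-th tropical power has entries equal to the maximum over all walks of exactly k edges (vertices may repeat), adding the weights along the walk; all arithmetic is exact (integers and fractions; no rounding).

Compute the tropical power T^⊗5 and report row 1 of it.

T^⊗2:
  [-4, -6, 5, -5]
  [7, -6, -3, -5]
  [-4, -6, -9, -10]
  [9, 1, 9, 8]
T^⊗3:
  [3, -8, 3, -1]
  [5, 3, 3, -1]
  [-5, -8, 3, -6]
  [13, 5, 13, 12]
T^⊗4:
  [4, -1, 4, 3]
  [4, 1, 12, 3]
  [1, -9, 1, -2]
  [17, 9, 17, 16]
T^⊗5:
  [8, 0, 8, 7]
  [10, 0, 10, 7]
  [3, -3, 3, 2]
  [21, 13, 21, 20]
Answer: row 1 of T^⊗5 = [10, 0, 10, 7]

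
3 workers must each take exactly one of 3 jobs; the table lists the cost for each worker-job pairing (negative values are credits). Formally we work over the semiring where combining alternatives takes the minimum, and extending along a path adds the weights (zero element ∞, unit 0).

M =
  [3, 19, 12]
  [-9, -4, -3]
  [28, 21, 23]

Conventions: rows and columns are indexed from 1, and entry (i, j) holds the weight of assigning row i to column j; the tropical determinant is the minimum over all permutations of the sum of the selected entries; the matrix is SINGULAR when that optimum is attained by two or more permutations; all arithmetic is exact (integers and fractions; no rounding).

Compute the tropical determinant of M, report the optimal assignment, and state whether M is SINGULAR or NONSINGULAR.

σ = (1, 2, 3): 3 + (-4) + 23 = 22
σ = (1, 3, 2): 3 + (-3) + 21 = 21
σ = (2, 1, 3): 19 + (-9) + 23 = 33
σ = (2, 3, 1): 19 + (-3) + 28 = 44
σ = (3, 1, 2): 12 + (-9) + 21 = 24
σ = (3, 2, 1): 12 + (-4) + 28 = 36
Optimal value attained by: σ = (1, 3, 2).
Answer: det⊕(M) = 21; verdict: NONSINGULAR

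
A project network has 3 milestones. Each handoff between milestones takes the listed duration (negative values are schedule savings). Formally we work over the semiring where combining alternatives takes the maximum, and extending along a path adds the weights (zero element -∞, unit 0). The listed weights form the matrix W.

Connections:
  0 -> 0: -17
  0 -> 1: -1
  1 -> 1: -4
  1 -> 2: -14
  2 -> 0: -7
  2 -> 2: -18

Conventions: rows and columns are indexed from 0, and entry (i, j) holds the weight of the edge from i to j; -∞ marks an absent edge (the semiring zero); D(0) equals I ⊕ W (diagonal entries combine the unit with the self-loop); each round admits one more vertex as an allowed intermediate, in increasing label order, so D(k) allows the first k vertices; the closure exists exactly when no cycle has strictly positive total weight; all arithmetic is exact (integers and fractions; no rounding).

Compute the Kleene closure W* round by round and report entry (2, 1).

D(0):
  [0, -1, -∞]
  [-∞, 0, -14]
  [-7, -∞, 0]
D(1):
  [0, -1, -∞]
  [-∞, 0, -14]
  [-7, -8, 0]
D(2):
  [0, -1, -15]
  [-∞, 0, -14]
  [-7, -8, 0]
D(3):
  [0, -1, -15]
  [-21, 0, -14]
  [-7, -8, 0]
Answer: W*[2][1] = -8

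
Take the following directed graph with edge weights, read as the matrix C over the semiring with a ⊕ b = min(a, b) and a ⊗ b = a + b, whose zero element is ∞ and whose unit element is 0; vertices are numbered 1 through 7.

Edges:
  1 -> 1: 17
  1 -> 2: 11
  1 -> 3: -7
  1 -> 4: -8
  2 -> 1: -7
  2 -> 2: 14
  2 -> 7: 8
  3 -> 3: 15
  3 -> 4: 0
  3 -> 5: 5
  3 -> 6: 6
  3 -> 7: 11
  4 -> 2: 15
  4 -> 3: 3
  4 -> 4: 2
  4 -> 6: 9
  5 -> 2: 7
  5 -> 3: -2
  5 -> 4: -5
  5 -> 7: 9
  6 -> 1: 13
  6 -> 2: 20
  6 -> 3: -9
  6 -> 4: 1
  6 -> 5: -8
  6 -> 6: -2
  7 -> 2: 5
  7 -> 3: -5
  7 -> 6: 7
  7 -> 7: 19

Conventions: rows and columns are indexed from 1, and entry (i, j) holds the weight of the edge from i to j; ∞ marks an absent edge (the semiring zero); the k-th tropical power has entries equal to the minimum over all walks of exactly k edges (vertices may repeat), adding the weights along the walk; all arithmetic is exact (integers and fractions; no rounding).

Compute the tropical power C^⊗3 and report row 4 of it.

C^⊗2:
  [4, 7, -5, -7, -2, -1, 4]
  [7, 4, -14, -15, ∞, 15, 22]
  [19, 12, -3, 0, -2, 4, 14]
  [8, 17, 0, 3, 1, 7, 14]
  [0, 10, -2, -3, 3, 4, 9]
  [11, -1, -11, -13, -10, -4, 1]
  [-2, 19, -2, -5, -1, 1, 6]
C^⊗3:
  [0, 5, -10, -7, -9, -3, 6]
  [-3, 0, -12, -14, -9, -8, -3]
  [5, 5, -5, -7, -4, 2, 7]
  [10, 8, -2, -4, -1, 5, 10]
  [3, 10, -7, -8, -4, 2, 9]
  [-8, -3, -13, -15, -12, -6, -1]
  [12, 6, -9, -10, -7, -1, 8]
Answer: row 4 of C^⊗3 = [10, 8, -2, -4, -1, 5, 10]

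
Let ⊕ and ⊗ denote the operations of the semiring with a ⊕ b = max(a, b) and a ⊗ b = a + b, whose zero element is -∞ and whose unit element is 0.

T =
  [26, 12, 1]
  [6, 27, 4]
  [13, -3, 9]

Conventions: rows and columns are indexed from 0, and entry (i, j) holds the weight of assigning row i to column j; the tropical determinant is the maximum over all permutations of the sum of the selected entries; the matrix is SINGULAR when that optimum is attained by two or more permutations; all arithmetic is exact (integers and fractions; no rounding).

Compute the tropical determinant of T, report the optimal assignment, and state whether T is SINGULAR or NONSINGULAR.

σ = (0, 1, 2): 26 + 27 + 9 = 62
σ = (0, 2, 1): 26 + 4 + (-3) = 27
σ = (1, 0, 2): 12 + 6 + 9 = 27
σ = (1, 2, 0): 12 + 4 + 13 = 29
σ = (2, 0, 1): 1 + 6 + (-3) = 4
σ = (2, 1, 0): 1 + 27 + 13 = 41
Optimal value attained by: σ = (0, 1, 2).
Answer: det⊕(T) = 62; verdict: NONSINGULAR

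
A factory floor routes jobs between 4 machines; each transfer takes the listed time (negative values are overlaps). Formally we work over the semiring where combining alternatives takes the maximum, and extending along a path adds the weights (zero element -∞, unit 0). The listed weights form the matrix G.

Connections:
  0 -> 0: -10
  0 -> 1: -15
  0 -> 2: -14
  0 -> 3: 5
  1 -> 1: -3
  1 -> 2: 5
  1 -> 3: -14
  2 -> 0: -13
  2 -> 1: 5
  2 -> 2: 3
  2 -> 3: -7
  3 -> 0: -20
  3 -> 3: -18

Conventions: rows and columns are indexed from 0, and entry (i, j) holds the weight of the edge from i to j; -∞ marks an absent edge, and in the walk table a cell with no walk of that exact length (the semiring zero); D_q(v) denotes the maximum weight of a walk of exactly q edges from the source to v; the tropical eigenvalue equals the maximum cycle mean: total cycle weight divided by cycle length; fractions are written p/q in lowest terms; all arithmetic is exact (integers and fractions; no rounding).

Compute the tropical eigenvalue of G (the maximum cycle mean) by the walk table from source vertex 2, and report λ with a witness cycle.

q=0: [-∞, -∞, 0, -∞]
q=1: [-13, 5, 3, -7]
q=2: [-10, 8, 10, -4]
q=3: [-3, 15, 13, 3]
q=4: [0, 18, 20, 6]
Optimal cycle mean attained by: cycle 1->2->1, total 5 + 5, length 2.
Answer: λ = 5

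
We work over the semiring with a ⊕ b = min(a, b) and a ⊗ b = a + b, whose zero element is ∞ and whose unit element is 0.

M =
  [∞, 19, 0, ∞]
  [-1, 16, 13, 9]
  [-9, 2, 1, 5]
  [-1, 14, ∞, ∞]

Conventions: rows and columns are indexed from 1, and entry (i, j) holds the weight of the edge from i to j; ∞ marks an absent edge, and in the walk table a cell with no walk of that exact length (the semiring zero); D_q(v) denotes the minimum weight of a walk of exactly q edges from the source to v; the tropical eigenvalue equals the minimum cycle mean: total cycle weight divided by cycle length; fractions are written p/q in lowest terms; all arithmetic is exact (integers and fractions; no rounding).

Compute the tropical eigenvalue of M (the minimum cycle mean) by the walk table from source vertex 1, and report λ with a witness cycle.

q=0: [0, ∞, ∞, ∞]
q=1: [∞, 19, 0, ∞]
q=2: [-9, 2, 1, 5]
q=3: [-8, 3, -9, 6]
q=4: [-18, -7, -8, -4]
Optimal cycle mean attained by: cycle 1->3->1, total 0 + (-9), length 2.
Answer: λ = -9/2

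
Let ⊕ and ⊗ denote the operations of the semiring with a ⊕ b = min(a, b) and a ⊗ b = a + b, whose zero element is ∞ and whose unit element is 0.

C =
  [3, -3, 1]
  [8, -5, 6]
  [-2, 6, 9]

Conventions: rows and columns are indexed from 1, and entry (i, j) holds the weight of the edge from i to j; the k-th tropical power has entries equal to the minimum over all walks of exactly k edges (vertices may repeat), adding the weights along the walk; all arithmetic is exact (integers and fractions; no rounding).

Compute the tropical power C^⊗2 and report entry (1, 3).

C^⊗2:
  [-1, -8, 3]
  [3, -10, 1]
  [1, -5, -1]
Key observation: the optimum is the walk 1->2->3, with weight (-3) + 6 = 3.
Optimal value attained by: walk 1->2->3.
Answer: (C^⊗2)[1][3] = 3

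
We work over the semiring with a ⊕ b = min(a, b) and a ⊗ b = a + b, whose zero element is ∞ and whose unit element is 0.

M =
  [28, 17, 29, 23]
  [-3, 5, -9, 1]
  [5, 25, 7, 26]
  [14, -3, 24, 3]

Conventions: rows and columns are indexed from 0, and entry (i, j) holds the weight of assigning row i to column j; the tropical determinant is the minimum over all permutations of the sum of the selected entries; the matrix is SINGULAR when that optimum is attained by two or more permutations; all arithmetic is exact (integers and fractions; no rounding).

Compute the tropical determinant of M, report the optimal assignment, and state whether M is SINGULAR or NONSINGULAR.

σ = (0, 1, 2, 3): 28 + 5 + 7 + 3 = 43
σ = (0, 1, 3, 2): 28 + 5 + 26 + 24 = 83
σ = (0, 2, 1, 3): 28 + (-9) + 25 + 3 = 47
σ = (0, 2, 3, 1): 28 + (-9) + 26 + (-3) = 42
σ = (0, 3, 1, 2): 28 + 1 + 25 + 24 = 78
σ = (0, 3, 2, 1): 28 + 1 + 7 + (-3) = 33
σ = (1, 0, 2, 3): 17 + (-3) + 7 + 3 = 24
σ = (1, 0, 3, 2): 17 + (-3) + 26 + 24 = 64
σ = (1, 2, 0, 3): 17 + (-9) + 5 + 3 = 16
σ = (1, 2, 3, 0): 17 + (-9) + 26 + 14 = 48
σ = (1, 3, 0, 2): 17 + 1 + 5 + 24 = 47
σ = (1, 3, 2, 0): 17 + 1 + 7 + 14 = 39
σ = (2, 0, 1, 3): 29 + (-3) + 25 + 3 = 54
σ = (2, 0, 3, 1): 29 + (-3) + 26 + (-3) = 49
σ = (2, 1, 0, 3): 29 + 5 + 5 + 3 = 42
σ = (2, 1, 3, 0): 29 + 5 + 26 + 14 = 74
σ = (2, 3, 0, 1): 29 + 1 + 5 + (-3) = 32
σ = (2, 3, 1, 0): 29 + 1 + 25 + 14 = 69
σ = (3, 0, 1, 2): 23 + (-3) + 25 + 24 = 69
σ = (3, 0, 2, 1): 23 + (-3) + 7 + (-3) = 24
σ = (3, 1, 0, 2): 23 + 5 + 5 + 24 = 57
σ = (3, 1, 2, 0): 23 + 5 + 7 + 14 = 49
σ = (3, 2, 0, 1): 23 + (-9) + 5 + (-3) = 16
σ = (3, 2, 1, 0): 23 + (-9) + 25 + 14 = 53
Optimal value attained by: σ = (1, 2, 0, 3).
Answer: det⊕(M) = 16; verdict: SINGULAR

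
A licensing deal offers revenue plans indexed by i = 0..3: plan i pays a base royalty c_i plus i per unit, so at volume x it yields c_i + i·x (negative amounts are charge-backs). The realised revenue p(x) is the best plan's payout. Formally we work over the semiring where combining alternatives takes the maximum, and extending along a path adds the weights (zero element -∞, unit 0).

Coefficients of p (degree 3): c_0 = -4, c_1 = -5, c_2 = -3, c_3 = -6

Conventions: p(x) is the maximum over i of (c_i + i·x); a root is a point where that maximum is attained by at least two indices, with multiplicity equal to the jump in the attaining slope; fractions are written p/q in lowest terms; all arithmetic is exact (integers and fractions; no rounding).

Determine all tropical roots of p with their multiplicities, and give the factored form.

hull edge (i=0, c=-4) to (i=2, c=-3): slope 1/2, span 2
hull edge (i=2, c=-3) to (i=3, c=-6): slope -3, span 1
Factored form: p(x) = -6 ⊗ (x ⊕ (-1/2)) ⊗ (x ⊕ (-1/2)) ⊗ (x ⊕ 3)
Answer: roots = -1/2 (mult 2), 3 (mult 1)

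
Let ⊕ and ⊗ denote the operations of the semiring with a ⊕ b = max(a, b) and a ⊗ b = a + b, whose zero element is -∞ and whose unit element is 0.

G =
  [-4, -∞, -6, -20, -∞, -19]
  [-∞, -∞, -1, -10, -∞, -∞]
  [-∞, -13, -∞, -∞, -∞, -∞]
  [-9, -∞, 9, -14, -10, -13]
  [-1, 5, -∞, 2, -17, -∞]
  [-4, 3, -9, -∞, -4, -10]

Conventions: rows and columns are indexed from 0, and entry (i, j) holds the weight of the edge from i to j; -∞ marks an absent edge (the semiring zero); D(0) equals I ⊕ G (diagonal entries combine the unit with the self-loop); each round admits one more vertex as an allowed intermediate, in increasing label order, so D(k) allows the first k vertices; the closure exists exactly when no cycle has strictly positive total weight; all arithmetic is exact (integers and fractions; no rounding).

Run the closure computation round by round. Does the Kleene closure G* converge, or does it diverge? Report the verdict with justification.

D(0):
  [0, -∞, -6, -20, -∞, -19]
  [-∞, 0, -1, -10, -∞, -∞]
  [-∞, -13, 0, -∞, -∞, -∞]
  [-9, -∞, 9, 0, -10, -13]
  [-1, 5, -∞, 2, 0, -∞]
  [-4, 3, -9, -∞, -4, 0]
D(1):
  [0, -∞, -6, -20, -∞, -19]
  [-∞, 0, -1, -10, -∞, -∞]
  [-∞, -13, 0, -∞, -∞, -∞]
  [-9, -∞, 9, 0, -10, -13]
  [-1, 5, -7, 2, 0, -20]
  [-4, 3, -9, -24, -4, 0]
D(2):
  [0, -∞, -6, -20, -∞, -19]
  [-∞, 0, -1, -10, -∞, -∞]
  [-∞, -13, 0, -23, -∞, -∞]
  [-9, -∞, 9, 0, -10, -13]
  [-1, 5, 4, 2, 0, -20]
  [-4, 3, 2, -7, -4, 0]
D(3):
  [0, -19, -6, -20, -∞, -19]
  [-∞, 0, -1, -10, -∞, -∞]
  [-∞, -13, 0, -23, -∞, -∞]
  [-9, -4, 9, 0, -10, -13]
  [-1, 5, 4, 2, 0, -20]
  [-4, 3, 2, -7, -4, 0]
D(4):
  [0, -19, -6, -20, -30, -19]
  [-19, 0, -1, -10, -20, -23]
  [-32, -13, 0, -23, -33, -36]
  [-9, -4, 9, 0, -10, -13]
  [-1, 5, 11, 2, 0, -11]
  [-4, 3, 2, -7, -4, 0]
D(5):
  [0, -19, -6, -20, -30, -19]
  [-19, 0, -1, -10, -20, -23]
  [-32, -13, 0, -23, -33, -36]
  [-9, -4, 9, 0, -10, -13]
  [-1, 5, 11, 2, 0, -11]
  [-4, 3, 7, -2, -4, 0]
D(6):
  [0, -16, -6, -20, -23, -19]
  [-19, 0, -1, -10, -20, -23]
  [-32, -13, 0, -23, -33, -36]
  [-9, -4, 9, 0, -10, -13]
  [-1, 5, 11, 2, 0, -11]
  [-4, 3, 7, -2, -4, 0]
Key observation: every diagonal entry stays at the unit through all rounds, so no improving cycle exists.
Answer: CONVERGES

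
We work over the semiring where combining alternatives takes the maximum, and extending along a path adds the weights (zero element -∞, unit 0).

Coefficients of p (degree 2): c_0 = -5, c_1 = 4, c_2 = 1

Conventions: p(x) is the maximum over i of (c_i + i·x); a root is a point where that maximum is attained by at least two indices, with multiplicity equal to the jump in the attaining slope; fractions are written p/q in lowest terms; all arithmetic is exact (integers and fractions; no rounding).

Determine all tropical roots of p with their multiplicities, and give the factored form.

hull edge (i=0, c=-5) to (i=1, c=4): slope 9, span 1
hull edge (i=1, c=4) to (i=2, c=1): slope -3, span 1
Factored form: p(x) = 1 ⊗ (x ⊕ (-9)) ⊗ (x ⊕ 3)
Answer: roots = -9 (mult 1), 3 (mult 1)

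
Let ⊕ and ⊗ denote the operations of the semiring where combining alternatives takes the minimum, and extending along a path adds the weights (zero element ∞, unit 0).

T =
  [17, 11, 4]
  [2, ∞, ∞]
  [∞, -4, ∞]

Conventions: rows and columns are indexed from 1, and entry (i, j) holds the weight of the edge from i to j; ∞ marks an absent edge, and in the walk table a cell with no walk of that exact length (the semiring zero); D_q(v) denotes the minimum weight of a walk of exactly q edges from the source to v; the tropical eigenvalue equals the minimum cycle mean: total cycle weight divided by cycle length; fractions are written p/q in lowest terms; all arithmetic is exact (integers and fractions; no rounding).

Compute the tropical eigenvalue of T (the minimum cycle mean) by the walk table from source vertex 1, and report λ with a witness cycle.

q=0: [0, ∞, ∞]
q=1: [17, 11, 4]
q=2: [13, 0, 21]
q=3: [2, 17, 17]
Optimal cycle mean attained by: cycle 1->3->2->1, total 4 + (-4) + 2, length 3.
Answer: λ = 2/3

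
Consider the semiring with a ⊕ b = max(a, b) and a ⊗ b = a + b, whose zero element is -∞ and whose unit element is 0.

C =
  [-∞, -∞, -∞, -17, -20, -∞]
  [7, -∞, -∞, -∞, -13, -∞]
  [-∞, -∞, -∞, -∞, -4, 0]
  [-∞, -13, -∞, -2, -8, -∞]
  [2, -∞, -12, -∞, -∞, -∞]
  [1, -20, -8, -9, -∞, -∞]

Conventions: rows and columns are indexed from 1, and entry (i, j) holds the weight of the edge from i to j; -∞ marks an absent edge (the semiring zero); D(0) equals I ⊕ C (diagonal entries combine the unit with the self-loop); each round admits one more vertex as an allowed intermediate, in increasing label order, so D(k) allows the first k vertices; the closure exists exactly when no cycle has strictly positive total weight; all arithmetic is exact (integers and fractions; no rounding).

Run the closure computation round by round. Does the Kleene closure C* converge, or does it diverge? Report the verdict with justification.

D(0):
  [0, -∞, -∞, -17, -20, -∞]
  [7, 0, -∞, -∞, -13, -∞]
  [-∞, -∞, 0, -∞, -4, 0]
  [-∞, -13, -∞, 0, -8, -∞]
  [2, -∞, -12, -∞, 0, -∞]
  [1, -20, -8, -9, -∞, 0]
D(1):
  [0, -∞, -∞, -17, -20, -∞]
  [7, 0, -∞, -10, -13, -∞]
  [-∞, -∞, 0, -∞, -4, 0]
  [-∞, -13, -∞, 0, -8, -∞]
  [2, -∞, -12, -15, 0, -∞]
  [1, -20, -8, -9, -19, 0]
D(2):
  [0, -∞, -∞, -17, -20, -∞]
  [7, 0, -∞, -10, -13, -∞]
  [-∞, -∞, 0, -∞, -4, 0]
  [-6, -13, -∞, 0, -8, -∞]
  [2, -∞, -12, -15, 0, -∞]
  [1, -20, -8, -9, -19, 0]
D(3):
  [0, -∞, -∞, -17, -20, -∞]
  [7, 0, -∞, -10, -13, -∞]
  [-∞, -∞, 0, -∞, -4, 0]
  [-6, -13, -∞, 0, -8, -∞]
  [2, -∞, -12, -15, 0, -12]
  [1, -20, -8, -9, -12, 0]
D(4):
  [0, -30, -∞, -17, -20, -∞]
  [7, 0, -∞, -10, -13, -∞]
  [-∞, -∞, 0, -∞, -4, 0]
  [-6, -13, -∞, 0, -8, -∞]
  [2, -28, -12, -15, 0, -12]
  [1, -20, -8, -9, -12, 0]
D(5):
  [0, -30, -32, -17, -20, -32]
  [7, 0, -25, -10, -13, -25]
  [-2, -32, 0, -19, -4, 0]
  [-6, -13, -20, 0, -8, -20]
  [2, -28, -12, -15, 0, -12]
  [1, -20, -8, -9, -12, 0]
D(6):
  [0, -30, -32, -17, -20, -32]
  [7, 0, -25, -10, -13, -25]
  [1, -20, 0, -9, -4, 0]
  [-6, -13, -20, 0, -8, -20]
  [2, -28, -12, -15, 0, -12]
  [1, -20, -8, -9, -12, 0]
Key observation: every diagonal entry stays at the unit through all rounds, so no improving cycle exists.
Answer: CONVERGES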